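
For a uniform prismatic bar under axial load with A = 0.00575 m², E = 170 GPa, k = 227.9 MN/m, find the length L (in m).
Model: a uniform prismatic bar under axial load, so k = (A·E) / L.
Solve for L: L = (A·E) / k.
Convert to SI units:
  E = 170 GPa = 1.7 × 10¹¹ Pa
  k = 227.9 MN/m = 2.279 × 10⁸ N/m
Substitute:
  L = (0.00575 × (1.7 × 10¹¹)) / (2.279 × 10⁸)
  L = 4.289 m
Final answer: L = 4.289 m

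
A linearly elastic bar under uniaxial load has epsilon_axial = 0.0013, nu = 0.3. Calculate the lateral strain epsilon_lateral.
Model: a linearly elastic bar under uniaxial load, so epsilon_lateral = -nu·epsilon_axial.
Substitute:
  epsilon_lateral = -(0.3 × 0.0013)
  epsilon_lateral = -0.00039
Final answer: epsilon_lateral = -0.00039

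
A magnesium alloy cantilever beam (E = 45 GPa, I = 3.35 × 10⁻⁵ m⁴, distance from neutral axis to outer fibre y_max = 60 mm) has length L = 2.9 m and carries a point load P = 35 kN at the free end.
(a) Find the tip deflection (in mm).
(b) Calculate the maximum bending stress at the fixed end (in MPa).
(a) Tip deflection of a cantilever with an end point load: δ = P·L^3 / (3·E·I). Convert P = 35 kN = 35000 N, E = 45 GPa = 4.5 × 10¹⁰ Pa.
  δ = (35000 × 2.9^3) / (3 × (4.5 × 10¹⁰) × (3.35 × 10⁻⁵)) = 0.1887 m = 188.7 mm
(b) Maximum bending moment at the fixed end: M = P·L = 35000 × 2.9 = 101500 N·m. Convert y_max = 60 mm = 0.06 m.
  σ = M·y_max / I = (101500 × 0.06) / (3.35 × 10⁻⁵) = 1.818 × 10⁸ Pa = 181.8 MPa
Final answer: (a) δ = 188.7 mm, (b) σ = 181.8 MPa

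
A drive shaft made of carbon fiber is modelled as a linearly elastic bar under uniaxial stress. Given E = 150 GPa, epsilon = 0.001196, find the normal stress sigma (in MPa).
Model: a linearly elastic bar under uniaxial stress, so epsilon = sigma / E.
Solve for sigma: sigma = epsilon·E.
Convert to SI units:
  E = 150 GPa = 1.5 × 10¹¹ Pa
Substitute:
  sigma = 0.001196 × (1.5 × 10¹¹)
  sigma = 1.794 × 10⁸ Pa
Convert: sigma = 1.794 × 10⁸ Pa = 179.4 MPa
Final answer: sigma = 179.4 MPa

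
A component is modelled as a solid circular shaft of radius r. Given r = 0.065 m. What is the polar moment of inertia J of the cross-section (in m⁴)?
Model: a solid circular shaft of radius r, so J = (π·r^4) / 2.
Substitute:
  J = (π × 0.065^4) / 2
  J = 2.804 × 10⁻⁵ m⁴
Final answer: J = 2.804 × 10⁻⁵ m⁴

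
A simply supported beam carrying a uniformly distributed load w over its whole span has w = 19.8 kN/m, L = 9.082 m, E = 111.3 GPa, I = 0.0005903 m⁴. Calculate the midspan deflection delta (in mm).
Model: a simply supported beam carrying a uniformly distributed load w over its whole span, so delta = (5·w·L^4) / (384·E·I).
Convert to SI units:
  w = 19.8 kN/m = 19800 N/m
  E = 111.3 GPa = 1.113 × 10¹¹ Pa
Substitute:
  delta = (5 × 19800 × 9.082^4) / (384 × (1.113 × 10¹¹) × 0.0005903)
  delta = 0.0267 m
Convert: delta = 0.0267 m = 26.7 mm
Final answer: delta = 26.7 mm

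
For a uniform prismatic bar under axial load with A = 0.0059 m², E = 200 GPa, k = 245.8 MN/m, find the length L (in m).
Model: a uniform prismatic bar under axial load, so k = (A·E) / L.
Solve for L: L = (A·E) / k.
Convert to SI units:
  E = 200 GPa = 2 × 10¹¹ Pa
  k = 245.8 MN/m = 2.458 × 10⁸ N/m
Substitute:
  L = (0.0059 × (2 × 10¹¹)) / (2.458 × 10⁸)
  L = 4.801 m
Final answer: L = 4.801 m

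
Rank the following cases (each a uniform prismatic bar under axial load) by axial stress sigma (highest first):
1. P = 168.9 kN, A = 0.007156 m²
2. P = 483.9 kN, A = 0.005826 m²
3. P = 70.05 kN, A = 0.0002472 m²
Model: a uniform prismatic bar under axial load, so sigma = P / A (SI units).
  Case 1: sigma = 168900 / 0.007156 = 2.36 × 10⁷ Pa = 23.6 MPa
  Case 2: sigma = 483900 / 0.005826 = 8.306 × 10⁷ Pa = 83.06 MPa
  Case 3: sigma = 70050 / 0.0002472 = 2.834 × 10⁸ Pa = 283.4 MPa
Ordering: 283.4 MPa (case 3) > 83.06 MPa (case 2) > 23.6 MPa (case 1)
Final answer: 3, 2, 1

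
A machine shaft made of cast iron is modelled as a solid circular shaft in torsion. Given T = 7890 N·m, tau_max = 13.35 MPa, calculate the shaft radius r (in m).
Model: a solid circular shaft in torsion, so tau_max = (2·T) / (π·r^3).
Solve for r: r = ((2·T) / (π·tau_max))^(1/3).
Convert to SI units:
  tau_max = 13.35 MPa = 1.335 × 10⁷ Pa
Substitute:
  r = ((2 × 7890) / (π × (1.335 × 10⁷)))^(1/3)
  r = 0.07219 m
Final answer: r = 0.07219 m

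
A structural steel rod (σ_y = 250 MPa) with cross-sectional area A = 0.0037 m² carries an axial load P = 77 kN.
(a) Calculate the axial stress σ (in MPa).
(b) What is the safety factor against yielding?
(a) Axial stress σ = P/A. Convert P = 77 kN = 77000 N.
  σ = 77000 / 0.0037 = 2.081 × 10⁷ Pa = 20.81 MPa
(b) Safety factor SF = σ_y/σ = 250 / 20.81 = 12.01
Final answer: (a) σ = 20.81 MPa, (b) SF = 12.01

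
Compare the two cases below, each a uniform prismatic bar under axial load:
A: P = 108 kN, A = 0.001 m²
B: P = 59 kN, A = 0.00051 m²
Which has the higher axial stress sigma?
Model: a uniform prismatic bar under axial load, so sigma = P / A (SI units).
  A: sigma = 108000 / 0.001 = 1.08 × 10⁸ Pa = 108 MPa
  B: sigma = 59000 / 0.00051 = 1.157 × 10⁸ Pa = 115.7 MPa
115.7 MPa > 108 MPa, so B is larger.
Final answer: B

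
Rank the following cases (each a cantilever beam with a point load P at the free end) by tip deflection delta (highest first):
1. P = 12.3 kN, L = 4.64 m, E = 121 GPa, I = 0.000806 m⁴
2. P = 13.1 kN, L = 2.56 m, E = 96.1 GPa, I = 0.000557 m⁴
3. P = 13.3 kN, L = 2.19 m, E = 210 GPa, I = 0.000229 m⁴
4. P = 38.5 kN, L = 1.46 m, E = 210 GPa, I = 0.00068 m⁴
Model: a cantilever beam with a point load P at the free end, so delta = (P·L^3) / (3·E·I) (SI units).
  Case 1: delta = (12300 × 4.64^3) / (3 × (1.21 × 10¹¹) × 0.000806) = 0.0042 m = 4.2 mm
  Case 2: delta = (13100 × 2.56^3) / (3 × (9.61 × 10¹⁰) × 0.000557) = 0.001369 m = 1.369 mm
  Case 3: delta = (13300 × 2.19^3) / (3 × (2.1 × 10¹¹) × 0.000229) = 0.0009683 m = 0.9683 mm
  Case 4: delta = (38500 × 1.46^3) / (3 × (2.1 × 10¹¹) × 0.00068) = 0.0002797 m = 0.2797 mm
Ordering: 4.2 mm (case 1) > 1.369 mm (case 2) > 0.9683 mm (case 3) > 0.2797 mm (case 4)
Final answer: 1, 2, 3, 4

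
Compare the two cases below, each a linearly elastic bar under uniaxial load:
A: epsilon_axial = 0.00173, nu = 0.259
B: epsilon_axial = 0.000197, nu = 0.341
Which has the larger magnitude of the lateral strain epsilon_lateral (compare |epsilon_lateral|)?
Model: a linearly elastic bar under uniaxial load, so epsilon_lateral = -nu·epsilon_axial (SI units).
  A: epsilon_lateral = -(0.259 × 0.00173) = -0.0004481
  B: epsilon_lateral = -(0.341 × 0.000197) = -6.718 × 10⁻⁵
|epsilon_lateral|: A = 0.0004481, B = 6.718 × 10⁻⁵, so A is larger in magnitude.
Final answer: A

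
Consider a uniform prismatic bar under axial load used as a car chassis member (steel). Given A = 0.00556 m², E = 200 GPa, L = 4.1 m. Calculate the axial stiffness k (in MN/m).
Model: a uniform prismatic bar under axial load, so k = (A·E) / L.
Convert to SI units:
  E = 200 GPa = 2 × 10¹¹ Pa
Substitute:
  k = (0.00556 × (2 × 10¹¹)) / 4.1
  k = 2.712 × 10⁸ N/m
Convert: k = 2.712 × 10⁸ N/m = 271.2 MN/m
Final answer: k = 271.2 MN/m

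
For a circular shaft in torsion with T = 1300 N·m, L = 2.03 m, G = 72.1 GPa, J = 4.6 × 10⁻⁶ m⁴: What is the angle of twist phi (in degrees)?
Model: a circular shaft in torsion, so phi = (T·L) / (G·J).
Convert to SI units:
  G = 72.1 GPa = 7.21 × 10¹⁰ Pa
Substitute:
  phi = (1300 × 2.03) / ((7.21 × 10¹⁰) × (4.6 × 10⁻⁶))
  phi = 0.007957 rad
Convert to degrees: phi = 0.007957 × 180/π = 0.4559°
Final answer: phi = 0.4559°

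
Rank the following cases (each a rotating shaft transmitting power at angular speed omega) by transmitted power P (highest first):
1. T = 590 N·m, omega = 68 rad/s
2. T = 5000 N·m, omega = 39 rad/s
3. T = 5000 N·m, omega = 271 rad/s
Model: a rotating shaft transmitting power at angular speed omega, so P = T·omega (SI units).
  Case 1: P = 590 × 68 = 40120 W = 40.12 kW
  Case 2: P = 5000 × 39 = 195000 W = 195 kW
  Case 3: P = 5000 × 271 = 1.355 × 10⁶ W = 1355 kW
Ordering: 1355 kW (case 3) > 195 kW (case 2) > 40.12 kW (case 1)
Final answer: 3, 2, 1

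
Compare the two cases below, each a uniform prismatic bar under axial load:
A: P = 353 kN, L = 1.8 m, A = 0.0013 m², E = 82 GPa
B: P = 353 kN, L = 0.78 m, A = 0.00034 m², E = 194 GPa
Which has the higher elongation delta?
Model: a uniform prismatic bar under axial load, so delta = (P·L) / (A·E) (SI units).
  A: delta = (353000 × 1.8) / (0.0013 × (8.2 × 10¹⁰)) = 0.005961 m = 5.961 mm
  B: delta = (353000 × 0.78) / (0.00034 × (1.94 × 10¹¹)) = 0.004174 m = 4.174 mm
5.961 mm > 4.174 mm, so A is larger.
Final answer: A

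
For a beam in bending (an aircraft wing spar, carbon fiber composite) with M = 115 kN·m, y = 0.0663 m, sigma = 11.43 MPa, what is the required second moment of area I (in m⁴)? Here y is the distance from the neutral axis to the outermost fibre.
Model: a beam in bending, so sigma = (M·y) / I.
Solve for I: I = (M·y) / sigma.
Convert to SI units:
  M = 115 kN·m = 115000 N·m
  sigma = 11.43 MPa = 1.143 × 10⁷ Pa
Substitute:
  I = (115000 × 0.0663) / (1.143 × 10⁷)
  I = 0.0006671 m⁴
Final answer: I = 0.0006671 m⁴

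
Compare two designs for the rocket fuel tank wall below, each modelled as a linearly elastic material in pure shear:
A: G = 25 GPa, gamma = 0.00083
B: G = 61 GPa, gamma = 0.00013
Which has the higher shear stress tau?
Model: a linearly elastic material in pure shear, so tau = G·gamma (SI units).
  A: tau = (2.5 × 10¹⁰) × 0.00083 = 2.075 × 10⁷ Pa = 20.75 MPa
  B: tau = (6.1 × 10¹⁰) × 0.00013 = 7.93 × 10⁶ Pa = 7.93 MPa
20.75 MPa > 7.93 MPa, so A is larger.
Final answer: A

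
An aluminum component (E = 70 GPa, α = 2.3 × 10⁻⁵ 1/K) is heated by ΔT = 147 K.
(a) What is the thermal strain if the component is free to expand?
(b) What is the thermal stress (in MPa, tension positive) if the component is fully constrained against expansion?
(a) Free thermal strain ε_th = α·ΔT = (2.3 × 10⁻⁵) × 147 = 0.003381
(b) Fully constrained, the expansion is suppressed, so σ = -E·α·ΔT. Convert E = 70 GPa = 7 × 10¹⁰ Pa.
  σ = -(7 × 10¹⁰) × (2.3 × 10⁻⁵) × 147 = -2.367 × 10⁸ Pa = -236.7 MPa (compressive)
Final answer: (a) ε_th = 0.003381, (b) σ = -236.7 MPa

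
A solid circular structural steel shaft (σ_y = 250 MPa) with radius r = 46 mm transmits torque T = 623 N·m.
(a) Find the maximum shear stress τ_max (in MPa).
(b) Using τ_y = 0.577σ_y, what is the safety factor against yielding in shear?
(a) For a solid circular shaft, τ_max = T·r/J with J = π·r^4/2, i.e. τ_max = 2·T / (π·r^3). Convert r = 46 mm = 0.046 m.
  τ_max = (2 × 623) / (π × 0.046^3) = 4.075 × 10⁶ Pa = 4.075 MPa
(b) τ_y = 0.577 × 250 = 144.25 MPa
  SF = τ_y/τ_max = 144.25 / 4.075 = 35.4
Final answer: (a) τ_max = 4.075 MPa, (b) SF = 35.4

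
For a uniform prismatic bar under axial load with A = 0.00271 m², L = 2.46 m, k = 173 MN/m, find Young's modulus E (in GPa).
Model: a uniform prismatic bar under axial load, so k = (A·E) / L.
Solve for E: E = (k·L) / A.
Convert to SI units:
  k = 173 MN/m = 1.73 × 10⁸ N/m
Substitute:
  E = ((1.73 × 10⁸) × 2.46) / 0.00271
  E = 1.57 × 10¹¹ Pa
Convert: E = 1.57 × 10¹¹ Pa = 157 GPa
Final answer: E = 157 GPa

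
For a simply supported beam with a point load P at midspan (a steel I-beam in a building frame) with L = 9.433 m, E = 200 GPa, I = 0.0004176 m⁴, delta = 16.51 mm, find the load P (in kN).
Model: a simply supported beam with a point load P at midspan, so delta = (P·L^3) / (48·E·I).
Solve for P: P = (48·delta·E·I) / L^3.
Convert to SI units:
  E = 200 GPa = 2 × 10¹¹ Pa
  delta = 16.51 mm = 0.01651 m
Substitute:
  P = (48 × 0.01651 × (2 × 10¹¹) × 0.0004176) / 9.433^3
  P = 78860 N
Convert: P = 78860 N = 78.86 kN
Final answer: P = 78.86 kN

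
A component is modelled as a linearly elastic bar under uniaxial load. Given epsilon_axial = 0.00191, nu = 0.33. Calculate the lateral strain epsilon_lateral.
Model: a linearly elastic bar under uniaxial load, so epsilon_lateral = -nu·epsilon_axial.
Substitute:
  epsilon_lateral = -(0.33 × 0.00191)
  epsilon_lateral = -0.0006303
Final answer: epsilon_lateral = -0.0006303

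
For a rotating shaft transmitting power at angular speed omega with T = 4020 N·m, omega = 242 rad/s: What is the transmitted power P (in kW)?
Model: a rotating shaft transmitting power at angular speed omega, so P = T·omega.
Substitute:
  P = 4020 × 242
  P = 972800 W
Convert: P = 972800 W = 972.8 kW
Final answer: P = 972.8 kW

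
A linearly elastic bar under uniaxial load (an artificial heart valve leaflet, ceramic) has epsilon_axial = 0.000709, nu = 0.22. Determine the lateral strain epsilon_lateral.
Model: a linearly elastic bar under uniaxial load, so epsilon_lateral = -nu·epsilon_axial.
Substitute:
  epsilon_lateral = -(0.22 × 0.000709)
  epsilon_lateral = -0.000156
Final answer: epsilon_lateral = -0.000156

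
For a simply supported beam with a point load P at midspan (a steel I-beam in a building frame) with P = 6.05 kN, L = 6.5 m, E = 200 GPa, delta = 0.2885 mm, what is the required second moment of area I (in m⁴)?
Model: a simply supported beam with a point load P at midspan, so delta = (P·L^3) / (48·E·I).
Solve for I: I = (P·L^3) / (48·delta·E).
Convert to SI units:
  P = 6.05 kN = 6050 N
  E = 200 GPa = 2 × 10¹¹ Pa
  delta = 0.2885 mm = 0.0002885 m
Substitute:
  I = (6050 × 6.5^3) / (48 × 0.0002885 × (2 × 10¹¹))
  I = 0.0005999 m⁴
Final answer: I = 0.0005999 m⁴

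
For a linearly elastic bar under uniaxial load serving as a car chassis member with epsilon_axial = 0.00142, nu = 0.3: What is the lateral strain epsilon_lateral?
Model: a linearly elastic bar under uniaxial load, so epsilon_lateral = -nu·epsilon_axial.
Substitute:
  epsilon_lateral = -(0.3 × 0.00142)
  epsilon_lateral = -0.000426
Final answer: epsilon_lateral = -0.000426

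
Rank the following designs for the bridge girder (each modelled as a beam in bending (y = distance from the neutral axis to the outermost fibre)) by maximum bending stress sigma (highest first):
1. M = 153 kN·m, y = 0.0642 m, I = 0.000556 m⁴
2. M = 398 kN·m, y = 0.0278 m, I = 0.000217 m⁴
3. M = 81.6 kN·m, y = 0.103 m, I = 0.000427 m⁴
Model: a beam in bending (y = distance from the neutral axis to the outermost fibre), so sigma = (M·y) / I (SI units).
  Case 1: sigma = (153000 × 0.0642) / 0.000556 = 1.767 × 10⁷ Pa = 17.67 MPa
  Case 2: sigma = (398000 × 0.0278) / 0.000217 = 5.099 × 10⁷ Pa = 50.99 MPa
  Case 3: sigma = (81600 × 0.103) / 0.000427 = 1.968 × 10⁷ Pa = 19.68 MPa
Ordering: 50.99 MPa (case 2) > 19.68 MPa (case 3) > 17.67 MPa (case 1)
Final answer: 2, 3, 1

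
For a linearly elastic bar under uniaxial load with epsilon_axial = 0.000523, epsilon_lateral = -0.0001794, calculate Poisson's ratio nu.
Model: a linearly elastic bar under uniaxial load, so epsilon_lateral = -nu·epsilon_axial.
Solve for nu: nu = -epsilon_lateral / epsilon_axial.
Substitute:
  nu = -(-0.0001794) / 0.000523
  nu = 0.343
Final answer: nu = 0.343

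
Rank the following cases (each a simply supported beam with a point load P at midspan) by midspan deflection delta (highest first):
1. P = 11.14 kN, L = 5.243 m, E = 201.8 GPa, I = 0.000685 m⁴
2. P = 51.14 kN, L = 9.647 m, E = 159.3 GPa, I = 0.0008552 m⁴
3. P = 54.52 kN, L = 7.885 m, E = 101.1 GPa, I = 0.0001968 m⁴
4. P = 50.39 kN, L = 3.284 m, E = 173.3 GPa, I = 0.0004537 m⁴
Model: a simply supported beam with a point load P at midspan, so delta = (P·L^3) / (48·E·I) (SI units).
  Case 1: delta = (11140 × 5.243^3) / (48 × (2.018 × 10¹¹) × 0.000685) = 0.000242 m = 0.242 mm
  Case 2: delta = (51140 × 9.647^3) / (48 × (1.593 × 10¹¹) × 0.0008552) = 0.007021 m = 7.021 mm
  Case 3: delta = (54520 × 7.885^3) / (48 × (1.011 × 10¹¹) × 0.0001968) = 0.02799 m = 27.99 mm
  Case 4: delta = (50390 × 3.284^3) / (48 × (1.733 × 10¹¹) × 0.0004537) = 0.0004729 m = 0.4729 mm
Ordering: 27.99 mm (case 3) > 7.021 mm (case 2) > 0.4729 mm (case 4) > 0.242 mm (case 1)
Final answer: 3, 2, 4, 1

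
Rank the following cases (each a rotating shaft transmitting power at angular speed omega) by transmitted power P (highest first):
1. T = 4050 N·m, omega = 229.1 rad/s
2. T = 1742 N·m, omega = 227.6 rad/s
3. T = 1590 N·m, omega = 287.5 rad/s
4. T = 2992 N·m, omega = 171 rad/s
Model: a rotating shaft transmitting power at angular speed omega, so P = T·omega (SI units).
  Case 1: P = 4050 × 229.1 = 927900 W = 927.9 kW
  Case 2: P = 1742 × 227.6 = 396500 W = 396.5 kW
  Case 3: P = 1590 × 287.5 = 457100 W = 457.1 kW
  Case 4: P = 2992 × 171 = 511600 W = 511.6 kW
Ordering: 927.9 kW (case 1) > 511.6 kW (case 4) > 457.1 kW (case 3) > 396.5 kW (case 2)
Final answer: 1, 4, 3, 2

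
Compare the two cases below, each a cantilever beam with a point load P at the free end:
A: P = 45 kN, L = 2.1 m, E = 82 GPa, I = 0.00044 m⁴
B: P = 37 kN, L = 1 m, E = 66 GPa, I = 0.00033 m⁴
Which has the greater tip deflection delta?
Model: a cantilever beam with a point load P at the free end, so delta = (P·L^3) / (3·E·I) (SI units).
  A: delta = (45000 × 2.1^3) / (3 × (8.2 × 10¹⁰) × 0.00044) = 0.00385 m = 3.85 mm
  B: delta = (37000 × 1^3) / (3 × (6.6 × 10¹⁰) × 0.00033) = 0.0005663 m = 0.5663 mm
3.85 mm > 0.5663 mm, so A is larger.
Final answer: A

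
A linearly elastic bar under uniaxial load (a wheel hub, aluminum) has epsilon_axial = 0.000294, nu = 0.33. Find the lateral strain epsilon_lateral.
Model: a linearly elastic bar under uniaxial load, so epsilon_lateral = -nu·epsilon_axial.
Substitute:
  epsilon_lateral = -(0.33 × 0.000294)
  epsilon_lateral = -9.702 × 10⁻⁵
Final answer: epsilon_lateral = -9.702 × 10⁻⁵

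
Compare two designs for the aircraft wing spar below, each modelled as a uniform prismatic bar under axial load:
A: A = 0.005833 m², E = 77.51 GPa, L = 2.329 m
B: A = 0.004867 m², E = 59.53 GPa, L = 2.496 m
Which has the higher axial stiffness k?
Model: a uniform prismatic bar under axial load, so k = (A·E) / L (SI units).
  A: k = (0.005833 × (7.751 × 10¹⁰)) / 2.329 = 1.941 × 10⁸ N/m = 194.1 MN/m
  B: k = (0.004867 × (5.953 × 10¹⁰)) / 2.496 = 1.161 × 10⁸ N/m = 116.1 MN/m
194.1 MN/m > 116.1 MN/m, so A is larger.
Final answer: A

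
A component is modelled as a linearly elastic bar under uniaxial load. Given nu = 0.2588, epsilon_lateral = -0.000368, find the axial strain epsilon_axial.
Model: a linearly elastic bar under uniaxial load, so epsilon_lateral = -nu·epsilon_axial.
Solve for epsilon_axial: epsilon_axial = -epsilon_lateral / nu.
Substitute:
  epsilon_axial = -(-0.000368) / 0.2588
  epsilon_axial = 0.001422
Final answer: epsilon_axial = 0.001422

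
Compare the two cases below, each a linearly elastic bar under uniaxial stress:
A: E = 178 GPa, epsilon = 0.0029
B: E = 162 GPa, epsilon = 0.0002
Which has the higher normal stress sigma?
Model: a linearly elastic bar under uniaxial stress, so sigma = E·epsilon (SI units).
  A: sigma = (1.78 × 10¹¹) × 0.0029 = 5.162 × 10⁸ Pa = 516.2 MPa
  B: sigma = (1.62 × 10¹¹) × 0.0002 = 3.24 × 10⁷ Pa = 32.4 MPa
516.2 MPa > 32.4 MPa, so A is larger.
Final answer: A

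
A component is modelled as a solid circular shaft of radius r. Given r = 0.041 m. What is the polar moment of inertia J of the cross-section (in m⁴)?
Model: a solid circular shaft of radius r, so J = (π·r^4) / 2.
Substitute:
  J = (π × 0.041^4) / 2
  J = 4.439 × 10⁻⁶ m⁴
Final answer: J = 4.439 × 10⁻⁶ m⁴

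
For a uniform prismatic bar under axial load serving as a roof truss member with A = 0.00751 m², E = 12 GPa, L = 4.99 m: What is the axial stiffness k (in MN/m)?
Model: a uniform prismatic bar under axial load, so k = (A·E) / L.
Convert to SI units:
  E = 12 GPa = 1.2 × 10¹⁰ Pa
Substitute:
  k = (0.00751 × (1.2 × 10¹⁰)) / 4.99
  k = 1.806 × 10⁷ N/m
Convert: k = 1.806 × 10⁷ N/m = 18.06 MN/m
Final answer: k = 18.06 MN/m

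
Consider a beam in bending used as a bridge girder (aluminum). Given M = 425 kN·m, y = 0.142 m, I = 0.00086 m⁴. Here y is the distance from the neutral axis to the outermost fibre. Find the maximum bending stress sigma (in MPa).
Model: a beam in bending, so sigma = (M·y) / I.
Convert to SI units:
  M = 425 kN·m = 425000 N·m
Substitute:
  sigma = (425000 × 0.142) / 0.00086
  sigma = 7.017 × 10⁷ Pa
Convert: sigma = 7.017 × 10⁷ Pa = 70.17 MPa
Final answer: sigma = 70.17 MPa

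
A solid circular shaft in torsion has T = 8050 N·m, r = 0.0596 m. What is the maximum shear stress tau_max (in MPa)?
Model: a solid circular shaft in torsion, so tau_max = (2·T) / (π·r^3).
Substitute:
  tau_max = (2 × 8050) / (π × 0.0596^3)
  tau_max = 2.421 × 10⁷ Pa
Convert: tau_max = 2.421 × 10⁷ Pa = 24.21 MPa
Final answer: tau_max = 24.21 MPa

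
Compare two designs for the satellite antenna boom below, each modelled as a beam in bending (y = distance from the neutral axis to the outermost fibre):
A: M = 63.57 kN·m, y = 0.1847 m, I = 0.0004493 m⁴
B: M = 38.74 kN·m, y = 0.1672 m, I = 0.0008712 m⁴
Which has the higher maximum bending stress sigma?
Model: a beam in bending (y = distance from the neutral axis to the outermost fibre), so sigma = (M·y) / I (SI units).
  A: sigma = (63570 × 0.1847) / 0.0004493 = 2.613 × 10⁷ Pa = 26.13 MPa
  B: sigma = (38740 × 0.1672) / 0.0008712 = 7.435 × 10⁶ Pa = 7.435 MPa
26.13 MPa > 7.435 MPa, so A is larger.
Final answer: A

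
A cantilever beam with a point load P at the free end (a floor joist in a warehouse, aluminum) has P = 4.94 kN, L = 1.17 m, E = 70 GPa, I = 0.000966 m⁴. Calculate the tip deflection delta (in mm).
Model: a cantilever beam with a point load P at the free end, so delta = (P·L^3) / (3·E·I).
Convert to SI units:
  P = 4.94 kN = 4940 N
  E = 70 GPa = 7 × 10¹⁰ Pa
Substitute:
  delta = (4940 × 1.17^3) / (3 × (7 × 10¹⁰) × 0.000966)
  delta = 3.9 × 10⁻⁵ m
Convert: delta = 3.9 × 10⁻⁵ m = 0.039 mm
Final answer: delta = 0.039 mm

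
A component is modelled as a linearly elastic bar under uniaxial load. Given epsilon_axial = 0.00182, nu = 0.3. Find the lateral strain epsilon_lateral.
Model: a linearly elastic bar under uniaxial load, so epsilon_lateral = -nu·epsilon_axial.
Substitute:
  epsilon_lateral = -(0.3 × 0.00182)
  epsilon_lateral = -0.000546
Final answer: epsilon_lateral = -0.000546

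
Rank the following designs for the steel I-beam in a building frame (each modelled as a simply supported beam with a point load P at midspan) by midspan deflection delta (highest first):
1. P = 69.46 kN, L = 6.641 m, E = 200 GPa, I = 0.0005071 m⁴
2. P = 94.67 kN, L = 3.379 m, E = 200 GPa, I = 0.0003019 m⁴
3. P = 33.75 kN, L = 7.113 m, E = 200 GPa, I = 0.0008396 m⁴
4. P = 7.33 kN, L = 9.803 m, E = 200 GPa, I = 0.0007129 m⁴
Model: a simply supported beam with a point load P at midspan, so delta = (P·L^3) / (48·E·I) (SI units).
  Case 1: delta = (69460 × 6.641^3) / (48 × (2 × 10¹¹) × 0.0005071) = 0.004179 m = 4.179 mm
  Case 2: delta = (94670 × 3.379^3) / (48 × (2 × 10¹¹) × 0.0003019) = 0.00126 m = 1.26 mm
  Case 3: delta = (33750 × 7.113^3) / (48 × (2 × 10¹¹) × 0.0008396) = 0.001507 m = 1.507 mm
  Case 4: delta = (7330 × 9.803^3) / (48 × (2 × 10¹¹) × 0.0007129) = 0.001009 m = 1.009 mm
Ordering: 4.179 mm (case 1) > 1.507 mm (case 3) > 1.26 mm (case 2) > 1.009 mm (case 4)
Final answer: 1, 3, 2, 4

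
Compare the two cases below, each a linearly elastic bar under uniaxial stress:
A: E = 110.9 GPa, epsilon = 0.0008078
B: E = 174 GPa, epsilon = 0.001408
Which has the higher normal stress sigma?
Model: a linearly elastic bar under uniaxial stress, so sigma = E·epsilon (SI units).
  A: sigma = (1.109 × 10¹¹) × 0.0008078 = 8.959 × 10⁷ Pa = 89.59 MPa
  B: sigma = (1.74 × 10¹¹) × 0.001408 = 2.45 × 10⁸ Pa = 245 MPa
245 MPa > 89.59 MPa, so B is larger.
Final answer: B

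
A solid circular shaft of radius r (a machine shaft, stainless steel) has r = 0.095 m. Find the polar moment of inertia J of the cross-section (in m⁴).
Model: a solid circular shaft of radius r, so J = (π·r^4) / 2.
Substitute:
  J = (π × 0.095^4) / 2
  J = 0.0001279 m⁴
Final answer: J = 0.0001279 m⁴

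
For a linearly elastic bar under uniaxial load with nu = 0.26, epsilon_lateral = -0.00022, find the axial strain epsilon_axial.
Model: a linearly elastic bar under uniaxial load, so epsilon_lateral = -nu·epsilon_axial.
Solve for epsilon_axial: epsilon_axial = -epsilon_lateral / nu.
Substitute:
  epsilon_axial = -(-0.00022) / 0.26
  epsilon_axial = 0.0008462
Final answer: epsilon_axial = 0.0008462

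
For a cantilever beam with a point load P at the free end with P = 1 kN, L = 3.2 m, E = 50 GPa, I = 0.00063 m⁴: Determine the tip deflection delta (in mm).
Model: a cantilever beam with a point load P at the free end, so delta = (P·L^3) / (3·E·I).
Convert to SI units:
  P = 1 kN = 1000 N
  E = 50 GPa = 5 × 10¹⁰ Pa
Substitute:
  delta = (1000 × 3.2^3) / (3 × (5 × 10¹⁰) × 0.00063)
  delta = 0.0003468 m
Convert: delta = 0.0003468 m = 0.3468 mm
Final answer: delta = 0.3468 mm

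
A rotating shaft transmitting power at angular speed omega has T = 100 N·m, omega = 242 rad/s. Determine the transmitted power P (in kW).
Model: a rotating shaft transmitting power at angular speed omega, so P = T·omega.
Substitute:
  P = 100 × 242
  P = 24200 W
Convert: P = 24200 W = 24.2 kW
Final answer: P = 24.2 kW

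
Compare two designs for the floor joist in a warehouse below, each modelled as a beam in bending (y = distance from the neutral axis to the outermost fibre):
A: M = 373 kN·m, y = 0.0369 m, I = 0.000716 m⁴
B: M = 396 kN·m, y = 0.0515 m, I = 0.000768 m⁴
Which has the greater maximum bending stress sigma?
Model: a beam in bending (y = distance from the neutral axis to the outermost fibre), so sigma = (M·y) / I (SI units).
  A: sigma = (373000 × 0.0369) / 0.000716 = 1.922 × 10⁷ Pa = 19.22 MPa
  B: sigma = (396000 × 0.0515) / 0.000768 = 2.655 × 10⁷ Pa = 26.55 MPa
26.55 MPa > 19.22 MPa, so B is larger.
Final answer: B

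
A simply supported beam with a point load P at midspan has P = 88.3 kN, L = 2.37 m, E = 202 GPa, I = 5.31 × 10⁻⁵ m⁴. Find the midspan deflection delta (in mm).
Model: a simply supported beam with a point load P at midspan, so delta = (P·L^3) / (48·E·I).
Convert to SI units:
  P = 88.3 kN = 88300 N
  E = 202 GPa = 2.02 × 10¹¹ Pa
Substitute:
  delta = (88300 × 2.37^3) / (48 × (2.02 × 10¹¹) × (5.31 × 10⁻⁵))
  delta = 0.002283 m
Convert: delta = 0.002283 m = 2.283 mm
Final answer: delta = 2.283 mm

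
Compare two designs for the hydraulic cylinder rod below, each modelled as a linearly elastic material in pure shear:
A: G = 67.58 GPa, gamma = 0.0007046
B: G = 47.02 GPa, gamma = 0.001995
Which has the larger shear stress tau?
Model: a linearly elastic material in pure shear, so tau = G·gamma (SI units).
  A: tau = (6.758 × 10¹⁰) × 0.0007046 = 4.762 × 10⁷ Pa = 47.62 MPa
  B: tau = (4.702 × 10¹⁰) × 0.001995 = 9.38 × 10⁷ Pa = 93.8 MPa
93.8 MPa > 47.62 MPa, so B is larger.
Final answer: B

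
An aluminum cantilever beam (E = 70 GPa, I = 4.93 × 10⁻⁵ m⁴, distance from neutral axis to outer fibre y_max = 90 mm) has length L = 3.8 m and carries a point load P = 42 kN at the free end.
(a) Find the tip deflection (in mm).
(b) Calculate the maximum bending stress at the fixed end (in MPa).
(a) Tip deflection of a cantilever with an end point load: δ = P·L^3 / (3·E·I). Convert P = 42 kN = 42000 N, E = 70 GPa = 7 × 10¹⁰ Pa.
  δ = (42000 × 3.8^3) / (3 × (7 × 10¹⁰) × (4.93 × 10⁻⁵)) = 0.2226 m = 222.6 mm
(b) Maximum bending moment at the fixed end: M = P·L = 42000 × 3.8 = 159600 N·m. Convert y_max = 90 mm = 0.09 m.
  σ = M·y_max / I = (159600 × 0.09) / (4.93 × 10⁻⁵) = 2.914 × 10⁸ Pa = 291.4 MPa
Final answer: (a) δ = 222.6 mm, (b) σ = 291.4 MPa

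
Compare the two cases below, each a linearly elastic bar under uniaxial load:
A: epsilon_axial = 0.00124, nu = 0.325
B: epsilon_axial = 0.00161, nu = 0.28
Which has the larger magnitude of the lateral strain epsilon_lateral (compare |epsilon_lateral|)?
Model: a linearly elastic bar under uniaxial load, so epsilon_lateral = -nu·epsilon_axial (SI units).
  A: epsilon_lateral = -(0.325 × 0.00124) = -0.000403
  B: epsilon_lateral = -(0.28 × 0.00161) = -0.0004508
|epsilon_lateral|: A = 0.000403, B = 0.0004508, so B is larger in magnitude.
Final answer: B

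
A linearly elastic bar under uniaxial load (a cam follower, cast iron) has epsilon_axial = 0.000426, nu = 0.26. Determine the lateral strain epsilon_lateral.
Model: a linearly elastic bar under uniaxial load, so epsilon_lateral = -nu·epsilon_axial.
Substitute:
  epsilon_lateral = -(0.26 × 0.000426)
  epsilon_lateral = -0.0001108
Final answer: epsilon_lateral = -0.0001108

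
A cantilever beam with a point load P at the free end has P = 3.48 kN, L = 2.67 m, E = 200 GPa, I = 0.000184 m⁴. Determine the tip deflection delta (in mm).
Model: a cantilever beam with a point load P at the free end, so delta = (P·L^3) / (3·E·I).
Convert to SI units:
  P = 3.48 kN = 3480 N
  E = 200 GPa = 2 × 10¹¹ Pa
Substitute:
  delta = (3480 × 2.67^3) / (3 × (2 × 10¹¹) × 0.000184)
  delta = 0.0006 m
Convert: delta = 0.0006 m = 0.6 mm
Final answer: delta = 0.6 mm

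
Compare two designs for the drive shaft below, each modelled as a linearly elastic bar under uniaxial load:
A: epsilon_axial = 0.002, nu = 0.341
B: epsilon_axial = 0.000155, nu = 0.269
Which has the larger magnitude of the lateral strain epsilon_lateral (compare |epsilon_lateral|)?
Model: a linearly elastic bar under uniaxial load, so epsilon_lateral = -nu·epsilon_axial (SI units).
  A: epsilon_lateral = -(0.341 × 0.002) = -0.000682
  B: epsilon_lateral = -(0.269 × 0.000155) = -4.169 × 10⁻⁵
|epsilon_lateral|: A = 0.000682, B = 4.169 × 10⁻⁵, so A is larger in magnitude.
Final answer: A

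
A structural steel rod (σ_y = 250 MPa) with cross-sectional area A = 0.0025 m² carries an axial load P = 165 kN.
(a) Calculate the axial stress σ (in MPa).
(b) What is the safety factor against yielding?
(a) Axial stress σ = P/A. Convert P = 165 kN = 165000 N.
  σ = 165000 / 0.0025 = 6.6 × 10⁷ Pa = 66 MPa
(b) Safety factor SF = σ_y/σ = 250 / 66 = 3.788
Final answer: (a) σ = 66 MPa, (b) SF = 3.788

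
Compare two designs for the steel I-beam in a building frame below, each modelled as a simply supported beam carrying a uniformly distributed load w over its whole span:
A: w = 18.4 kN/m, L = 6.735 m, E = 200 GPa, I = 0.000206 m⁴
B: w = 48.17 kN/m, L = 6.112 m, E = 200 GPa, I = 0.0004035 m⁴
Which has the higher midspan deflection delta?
Model: a simply supported beam carrying a uniformly distributed load w over its whole span, so delta = (5·w·L^4) / (384·E·I) (SI units).
  A: delta = (5 × 18400 × 6.735^4) / (384 × (2 × 10¹¹) × 0.000206) = 0.01196 m = 11.96 mm
  B: delta = (5 × 48170 × 6.112^4) / (384 × (2 × 10¹¹) × 0.0004035) = 0.01085 m = 10.85 mm
11.96 mm > 10.85 mm, so A is larger.
Final answer: A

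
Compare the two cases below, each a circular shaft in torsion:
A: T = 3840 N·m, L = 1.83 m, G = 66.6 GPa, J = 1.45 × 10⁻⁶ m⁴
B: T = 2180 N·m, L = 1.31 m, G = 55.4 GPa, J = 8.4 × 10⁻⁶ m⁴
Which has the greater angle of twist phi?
Model: a circular shaft in torsion, so phi = (T·L) / (G·J) (SI units).
  A: phi = (3840 × 1.83) / ((6.66 × 10¹⁰) × (1.45 × 10⁻⁶)) = 0.07277 rad = 4.169°
  B: phi = (2180 × 1.31) / ((5.54 × 10¹⁰) × (8.4 × 10⁻⁶)) = 0.006137 rad = 0.3516°
4.169° > 0.3516°, so A is larger.
Final answer: A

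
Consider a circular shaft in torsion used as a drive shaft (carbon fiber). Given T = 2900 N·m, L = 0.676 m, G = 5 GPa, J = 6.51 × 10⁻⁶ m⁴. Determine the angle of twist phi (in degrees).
Model: a circular shaft in torsion, so phi = (T·L) / (G·J).
Convert to SI units:
  G = 5 GPa = 5 × 10⁹ Pa
Substitute:
  phi = (2900 × 0.676) / ((5 × 10⁹) × (6.51 × 10⁻⁶))
  phi = 0.06023 rad
Convert to degrees: phi = 0.06023 × 180/π = 3.451°
Final answer: phi = 3.451°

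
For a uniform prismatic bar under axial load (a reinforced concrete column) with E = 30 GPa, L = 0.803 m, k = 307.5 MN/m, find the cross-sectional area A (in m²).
Model: a uniform prismatic bar under axial load, so k = (A·E) / L.
Solve for A: A = (k·L) / E.
Convert to SI units:
  E = 30 GPa = 3 × 10¹⁰ Pa
  k = 307.5 MN/m = 3.075 × 10⁸ N/m
Substitute:
  A = ((3.075 × 10⁸) × 0.803) / (3 × 10¹⁰)
  A = 0.008231 m²
Final answer: A = 0.008231 m²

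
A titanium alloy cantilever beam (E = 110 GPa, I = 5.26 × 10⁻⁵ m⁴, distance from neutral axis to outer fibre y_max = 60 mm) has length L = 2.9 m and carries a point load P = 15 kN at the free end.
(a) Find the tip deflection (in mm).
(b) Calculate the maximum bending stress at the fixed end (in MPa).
(a) Tip deflection of a cantilever with an end point load: δ = P·L^3 / (3·E·I). Convert P = 15 kN = 15000 N, E = 110 GPa = 1.1 × 10¹¹ Pa.
  δ = (15000 × 2.9^3) / (3 × (1.1 × 10¹¹) × (5.26 × 10⁻⁵)) = 0.02108 m = 21.08 mm
(b) Maximum bending moment at the fixed end: M = P·L = 15000 × 2.9 = 43500 N·m. Convert y_max = 60 mm = 0.06 m.
  σ = M·y_max / I = (43500 × 0.06) / (5.26 × 10⁻⁵) = 4.962 × 10⁷ Pa = 49.62 MPa
Final answer: (a) δ = 21.08 mm, (b) σ = 49.62 MPa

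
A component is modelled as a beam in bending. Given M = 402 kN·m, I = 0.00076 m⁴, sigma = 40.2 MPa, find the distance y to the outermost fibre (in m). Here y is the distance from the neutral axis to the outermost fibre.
Model: a beam in bending, so sigma = (M·y) / I.
Solve for y: y = (sigma·I) / M.
Convert to SI units:
  M = 402 kN·m = 402000 N·m
  sigma = 40.2 MPa = 4.02 × 10⁷ Pa
Substitute:
  y = ((4.02 × 10⁷) × 0.00076) / 402000
  y = 0.076 m
Final answer: y = 0.076 m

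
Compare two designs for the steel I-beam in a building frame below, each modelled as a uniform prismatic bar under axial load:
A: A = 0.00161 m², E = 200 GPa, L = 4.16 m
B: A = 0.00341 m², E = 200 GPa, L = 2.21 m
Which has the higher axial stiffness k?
Model: a uniform prismatic bar under axial load, so k = (A·E) / L (SI units).
  A: k = (0.00161 × (2 × 10¹¹)) / 4.16 = 7.74 × 10⁷ N/m = 77.4 MN/m
  B: k = (0.00341 × (2 × 10¹¹)) / 2.21 = 3.086 × 10⁸ N/m = 308.6 MN/m
308.6 MN/m > 77.4 MN/m, so B is larger.
Final answer: B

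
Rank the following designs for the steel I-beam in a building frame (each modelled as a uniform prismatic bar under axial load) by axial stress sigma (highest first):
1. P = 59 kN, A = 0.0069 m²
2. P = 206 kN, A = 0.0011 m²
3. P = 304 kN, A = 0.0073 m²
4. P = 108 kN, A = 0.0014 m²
Model: a uniform prismatic bar under axial load, so sigma = P / A (SI units).
  Case 1: sigma = 59000 / 0.0069 = 8.551 × 10⁶ Pa = 8.551 MPa
  Case 2: sigma = 206000 / 0.0011 = 1.873 × 10⁸ Pa = 187.3 MPa
  Case 3: sigma = 304000 / 0.0073 = 4.164 × 10⁷ Pa = 41.64 MPa
  Case 4: sigma = 108000 / 0.0014 = 7.714 × 10⁷ Pa = 77.14 MPa
Ordering: 187.3 MPa (case 2) > 77.14 MPa (case 4) > 41.64 MPa (case 3) > 8.551 MPa (case 1)
Final answer: 2, 4, 3, 1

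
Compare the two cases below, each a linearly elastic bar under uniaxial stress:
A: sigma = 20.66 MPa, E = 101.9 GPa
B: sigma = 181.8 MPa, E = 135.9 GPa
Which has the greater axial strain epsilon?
Model: a linearly elastic bar under uniaxial stress, so epsilon = sigma / E (SI units).
  A: epsilon = (2.066 × 10⁷) / (1.019 × 10¹¹) = 0.0002027
  B: epsilon = (1.818 × 10⁸) / (1.359 × 10¹¹) = 0.001338
0.001338 > 0.0002027, so B is larger.
Final answer: B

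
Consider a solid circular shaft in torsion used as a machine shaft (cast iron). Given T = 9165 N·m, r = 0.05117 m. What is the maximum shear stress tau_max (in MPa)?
Model: a solid circular shaft in torsion, so tau_max = (2·T) / (π·r^3).
Substitute:
  tau_max = (2 × 9165) / (π × 0.05117^3)
  tau_max = 4.355 × 10⁷ Pa
Convert: tau_max = 4.355 × 10⁷ Pa = 43.55 MPa
Final answer: tau_max = 43.55 MPa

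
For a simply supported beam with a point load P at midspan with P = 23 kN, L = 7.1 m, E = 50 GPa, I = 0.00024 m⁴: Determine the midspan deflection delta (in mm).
Model: a simply supported beam with a point load P at midspan, so delta = (P·L^3) / (48·E·I).
Convert to SI units:
  P = 23 kN = 23000 N
  E = 50 GPa = 5 × 10¹⁰ Pa
Substitute:
  delta = (23000 × 7.1^3) / (48 × (5 × 10¹⁰) × 0.00024)
  delta = 0.01429 m
Convert: delta = 0.01429 m = 14.29 mm
Final answer: delta = 14.29 mm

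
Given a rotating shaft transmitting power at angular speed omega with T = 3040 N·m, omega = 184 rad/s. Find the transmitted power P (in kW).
Model: a rotating shaft transmitting power at angular speed omega, so P = T·omega.
Substitute:
  P = 3040 × 184
  P = 559400 W
Convert: P = 559400 W = 559.4 kW
Final answer: P = 559.4 kW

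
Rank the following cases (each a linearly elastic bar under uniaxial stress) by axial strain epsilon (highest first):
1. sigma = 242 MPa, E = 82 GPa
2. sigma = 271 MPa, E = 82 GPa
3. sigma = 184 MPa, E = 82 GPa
Model: a linearly elastic bar under uniaxial stress, so epsilon = sigma / E (SI units).
  Case 1: epsilon = (2.42 × 10⁸) / (8.2 × 10¹⁰) = 0.002951
  Case 2: epsilon = (2.71 × 10⁸) / (8.2 × 10¹⁰) = 0.003305
  Case 3: epsilon = (1.84 × 10⁸) / (8.2 × 10¹⁰) = 0.002244
Ordering: 0.003305 (case 2) > 0.002951 (case 1) > 0.002244 (case 3)
Final answer: 2, 1, 3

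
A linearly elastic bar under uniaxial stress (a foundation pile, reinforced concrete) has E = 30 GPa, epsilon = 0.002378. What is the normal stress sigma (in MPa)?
Model: a linearly elastic bar under uniaxial stress, so sigma = E·epsilon.
Convert to SI units:
  E = 30 GPa = 3 × 10¹⁰ Pa
Substitute:
  sigma = (3 × 10¹⁰) × 0.002378
  sigma = 7.134 × 10⁷ Pa
Convert: sigma = 7.134 × 10⁷ Pa = 71.34 MPa
Final answer: sigma = 71.34 MPa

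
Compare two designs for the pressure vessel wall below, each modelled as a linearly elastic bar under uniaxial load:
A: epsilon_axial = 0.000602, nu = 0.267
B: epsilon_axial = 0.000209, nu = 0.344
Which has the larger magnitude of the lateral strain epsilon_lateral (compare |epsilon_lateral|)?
Model: a linearly elastic bar under uniaxial load, so epsilon_lateral = -nu·epsilon_axial (SI units).
  A: epsilon_lateral = -(0.267 × 0.000602) = -0.0001607
  B: epsilon_lateral = -(0.344 × 0.000209) = -7.19 × 10⁻⁵
|epsilon_lateral|: A = 0.0001607, B = 7.19 × 10⁻⁵, so A is larger in magnitude.
Final answer: A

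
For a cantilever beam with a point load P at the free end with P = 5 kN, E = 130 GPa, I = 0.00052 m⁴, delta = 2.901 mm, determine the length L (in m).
Model: a cantilever beam with a point load P at the free end, so delta = (P·L^3) / (3·E·I).
Solve for L: L = ((3·delta·E·I) / P)^(1/3).
Convert to SI units:
  P = 5 kN = 5000 N
  E = 130 GPa = 1.3 × 10¹¹ Pa
  delta = 2.901 mm = 0.002901 m
Substitute:
  L = ((3 × 0.002901 × (1.3 × 10¹¹) × 0.00052) / 5000)^(1/3)
  L = 4.9 m
Final answer: L = 4.9 m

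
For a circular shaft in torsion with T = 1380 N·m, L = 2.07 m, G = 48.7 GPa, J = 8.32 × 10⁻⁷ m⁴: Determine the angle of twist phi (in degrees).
Model: a circular shaft in torsion, so phi = (T·L) / (G·J).
Convert to SI units:
  G = 48.7 GPa = 4.87 × 10¹⁰ Pa
Substitute:
  phi = (1380 × 2.07) / ((4.87 × 10¹⁰) × (8.32 × 10⁻⁷))
  phi = 0.0705 rad
Convert to degrees: phi = 0.0705 × 180/π = 4.039°
Final answer: phi = 4.039°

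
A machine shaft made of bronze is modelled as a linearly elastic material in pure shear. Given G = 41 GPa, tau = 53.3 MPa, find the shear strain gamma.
Model: a linearly elastic material in pure shear, so tau = G·gamma.
Solve for gamma: gamma = tau / G.
Convert to SI units:
  G = 41 GPa = 4.1 × 10¹⁰ Pa
  tau = 53.3 MPa = 5.33 × 10⁷ Pa
Substitute:
  gamma = (5.33 × 10⁷) / (4.1 × 10¹⁰)
  gamma = 0.0013
Final answer: gamma = 0.0013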